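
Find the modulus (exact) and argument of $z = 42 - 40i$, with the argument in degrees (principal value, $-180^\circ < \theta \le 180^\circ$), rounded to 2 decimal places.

|z| = sqrt(42^2 + (-40)^2) = 58
arg(z) = arctan(b/a) = arctan(-40/42) (quadrant-adjusted) = -43.60°


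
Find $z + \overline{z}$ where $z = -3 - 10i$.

z + conjugate(z) = (a + bi) + (a - bi) = 2a
= 2 * (-3) = -6


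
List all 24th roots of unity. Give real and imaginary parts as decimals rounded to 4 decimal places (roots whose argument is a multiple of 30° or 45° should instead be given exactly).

ω_k = e^(2πik/24) = cos(2πk/24) + i sin(2πk/24) for k = 0, 1, ..., 23
Roots: 1, 0.9659 + 0.2588i, sqrt(3)/2 + (1/2)i, sqrt(2)/2 + (sqrt(2)/2)i, 1/2 + (sqrt(3)/2)i, 0.2588 + 0.9659i, i, -0.2588 + 0.9659i, -1/2 + (sqrt(3)/2)i, -sqrt(2)/2 + (sqrt(2)/2)i, -sqrt(3)/2 + (1/2)i, -0.9659 + 0.2588i, -1, -0.9659 - 0.2588i, -sqrt(3)/2 - (1/2)i, -sqrt(2)/2 - (sqrt(2)/2)i, -1/2 - (sqrt(3)/2)i, -0.2588 - 0.9659i, -i, 0.2588 - 0.9659i, 1/2 - (sqrt(3)/2)i, sqrt(2)/2 - (sqrt(2)/2)i, sqrt(3)/2 - (1/2)i, 0.9659 - 0.2588i


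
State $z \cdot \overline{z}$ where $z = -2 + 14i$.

z * conjugate(z) = |z|^2 = a^2 + b^2
= (-2)^2 + 14^2 = 200


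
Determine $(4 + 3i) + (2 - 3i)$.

(4 + 2) + (3 + (-3))i = 6


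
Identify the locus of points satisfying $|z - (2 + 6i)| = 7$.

|z - z0| = r describes a circle centered at z0 with radius r
Here z0 = 2 + 6i and r = 7
Locus: Circle centered at (2, 6) with radius 7


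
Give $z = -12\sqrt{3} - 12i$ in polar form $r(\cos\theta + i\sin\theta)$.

r = |z| = sqrt(a^2 + b^2) = sqrt((-12*sqrt(3))^2 + (-12)^2) = sqrt(432 + 144) = sqrt(576) = 24
θ = arctan(b/a) = arctan(-12/-20.7846) (quadrant-adjusted) = 210°
z = 24(cos 210° + i sin 210°)


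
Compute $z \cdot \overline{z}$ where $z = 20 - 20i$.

z * conjugate(z) = |z|^2 = a^2 + b^2
= 20^2 + (-20)^2 = 800


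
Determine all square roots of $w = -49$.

|w| = 49, arg(w) = 180°
Root modulus = 49^(1/2) = 7
Root arguments: θ_k = (180° + 360°k)/2 for k = 0, 1, ..., 1
Roots: 7i, -7i


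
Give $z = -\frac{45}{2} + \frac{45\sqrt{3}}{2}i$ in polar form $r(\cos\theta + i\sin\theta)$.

r = |z| = sqrt(a^2 + b^2) = sqrt((-45/2)^2 + (45*sqrt(3)/2)^2) = sqrt(2025/4 + 6075/4) = sqrt(2025) = 45
θ = arctan(b/a) = arctan(38.9711/-22.5) (quadrant-adjusted) = 120°
z = 45(cos 120° + i sin 120°)


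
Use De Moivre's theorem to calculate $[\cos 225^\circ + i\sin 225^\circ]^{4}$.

By De Moivre: z^n = r^n(cos(nθ) + i sin(nθ))
= 1^4(cos(4*225°) + i sin(4*225°))
= 1(cos 180° + i sin 180°)
= -1


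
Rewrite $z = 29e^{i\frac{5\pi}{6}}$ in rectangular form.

a = r cos θ = 29 * -sqrt(3)/2 = -29*sqrt(3)/2
b = r sin θ = 29 * 1/2 = 29/2
z = -29*sqrt(3)/2 + (29/2)i


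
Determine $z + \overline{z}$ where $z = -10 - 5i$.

z + conjugate(z) = (a + bi) + (a - bi) = 2a
= 2 * (-10) = -20


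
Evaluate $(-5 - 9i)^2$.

(a + bi)^2 = a^2 - b^2 + 2abi
= (-5)^2 - (-9)^2 + 2*(-5)*(-9)i
= -56 + 90i


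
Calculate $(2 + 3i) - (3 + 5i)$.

(2 - 3) + (3 - 5)i = -1 - 2i


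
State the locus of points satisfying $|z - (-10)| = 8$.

|z - z0| = r describes a circle centered at z0 with radius r
Here z0 = -10 and r = 8
Locus: Circle centered at (-10, 0) with radius 8


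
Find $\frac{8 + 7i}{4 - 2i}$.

Multiply numerator and denominator by conjugate (4 + 2i):
= (8 + 7i)(4 + 2i) / (4^2 + (-2)^2)
= (18 + 44i) / 20
Divide through by 2: (9 + 22i) / 10
= 9/10 + (11/5)i


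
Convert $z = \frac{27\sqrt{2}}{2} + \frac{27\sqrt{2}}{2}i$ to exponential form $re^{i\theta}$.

r = |z| = sqrt((27*sqrt(2)/2)^2 + (27*sqrt(2)/2)^2) = sqrt(729/2 + 729/2) = sqrt(729) = 27
θ = arctan(b/a) = arctan(19.0919/19.0919) (quadrant-adjusted) = 45° = π/4
z = 27e^(i*π/4)


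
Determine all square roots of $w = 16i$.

|w| = 16, arg(w) = 90°
Root modulus = 16^(1/2) = 4
Root arguments: θ_k = (90° + 360°k)/2 for k = 0, 1, ..., 1
Roots: 2*sqrt(2) + 2*sqrt(2)i, -2*sqrt(2) - 2*sqrt(2)i


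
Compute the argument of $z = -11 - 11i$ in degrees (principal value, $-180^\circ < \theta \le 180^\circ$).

θ = arctan(b/a) = arctan(-11/-11) (quadrant-adjusted) = -135°


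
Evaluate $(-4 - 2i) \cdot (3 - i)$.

(a1*a2 - b1*b2) + (a1*b2 + b1*a2)i
= (-12 - 2) + (4 + (-6))i
= -14 - 2i


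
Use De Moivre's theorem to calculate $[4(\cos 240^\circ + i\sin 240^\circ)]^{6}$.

By De Moivre: z^n = r^n(cos(nθ) + i sin(nθ))
= 4^6(cos(6*240°) + i sin(6*240°))
= 4096(cos 0° + i sin 0°)
= 4096


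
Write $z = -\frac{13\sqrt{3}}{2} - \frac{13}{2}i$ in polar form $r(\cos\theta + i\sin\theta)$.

r = |z| = sqrt(a^2 + b^2) = sqrt((-13*sqrt(3)/2)^2 + (-13/2)^2) = sqrt(507/4 + 169/4) = sqrt(169) = 13
θ = arctan(b/a) = arctan(-6.5/-11.2583) (quadrant-adjusted) = 210°
z = 13(cos 210° + i sin 210°)


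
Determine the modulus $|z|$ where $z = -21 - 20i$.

|z| = sqrt(a^2 + b^2) = sqrt((-21)^2 + (-20)^2) = sqrt(841) = 29


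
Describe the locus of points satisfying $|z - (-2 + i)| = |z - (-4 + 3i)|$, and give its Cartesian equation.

|z - z1| = |z - z2| means z is equidistant from z1 and z2,
i.e. the perpendicular bisector of the segment from (-2, 1) to (-4, 3) (midpoint (-3, 2)).
With z = x + yi, square both sides:
(x - (-2))^2 + (y - 1)^2 = (x - (-4))^2 + (y - 3)^2
The x^2 and y^2 terms cancel: -4x + 4y = 25 - 5 = 20
Simplify: x - y = -5
Locus: Perpendicular bisector of the segment from (-2, 1) to (-4, 3): the line x - y = -5


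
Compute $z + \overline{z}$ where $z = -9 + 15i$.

z + conjugate(z) = (a + bi) + (a - bi) = 2a
= 2 * (-9) = -18


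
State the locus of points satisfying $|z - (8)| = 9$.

|z - z0| = r describes a circle centered at z0 with radius r
Here z0 = 8 and r = 9
Locus: Circle centered at (8, 0) with radius 9


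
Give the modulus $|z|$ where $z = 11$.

|z| = sqrt(a^2 + b^2) = sqrt(11^2 + 0^2) = sqrt(121) = 11


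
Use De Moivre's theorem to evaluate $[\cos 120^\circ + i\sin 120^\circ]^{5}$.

By De Moivre: z^n = r^n(cos(nθ) + i sin(nθ))
= 1^5(cos(5*120°) + i sin(5*120°))
= 1(cos 240° + i sin 240°)
= -1/2 - (sqrt(3)/2)i


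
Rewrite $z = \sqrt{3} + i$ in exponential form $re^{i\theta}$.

r = |z| = sqrt((sqrt(3))^2 + (1)^2) = sqrt(3 + 1) = sqrt(4) = 2
θ = arctan(b/a) = arctan(1/1.7321) (quadrant-adjusted) = 30° = π/6
z = 2e^(i*π/6)


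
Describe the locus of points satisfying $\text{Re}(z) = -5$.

Re(z) = x where z = x + yi; the equation x = -5 is satisfied by all points with that x-coordinate
Locus: Vertical line x = -5


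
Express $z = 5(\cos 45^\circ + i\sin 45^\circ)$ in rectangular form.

a = r cos θ = 5 * sqrt(2)/2 = 5*sqrt(2)/2
b = r sin θ = 5 * sqrt(2)/2 = 5*sqrt(2)/2
z = 5*sqrt(2)/2 + (5*sqrt(2)/2)i


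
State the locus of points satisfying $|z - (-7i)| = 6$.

|z - z0| = r describes a circle centered at z0 with radius r
Here z0 = -7i and r = 6
Locus: Circle centered at (0, -7) with radius 6


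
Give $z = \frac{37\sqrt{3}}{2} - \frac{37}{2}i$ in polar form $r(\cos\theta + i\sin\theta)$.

r = |z| = sqrt(a^2 + b^2) = sqrt((37*sqrt(3)/2)^2 + (-37/2)^2) = sqrt(4107/4 + 1369/4) = sqrt(1369) = 37
θ = arctan(b/a) = arctan(-18.5/32.0429) (quadrant-adjusted) = 330°
z = 37(cos 330° + i sin 330°)


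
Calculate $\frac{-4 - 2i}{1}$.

Divisor is real, so divide each part by 1:
= -4 - 2i


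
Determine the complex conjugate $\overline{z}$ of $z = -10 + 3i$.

If z = a + bi, then conjugate(z) = a - bi
conjugate(-10 + 3i) = -10 - 3i


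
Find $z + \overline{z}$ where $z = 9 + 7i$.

z + conjugate(z) = (a + bi) + (a - bi) = 2a
= 2 * 9 = 18


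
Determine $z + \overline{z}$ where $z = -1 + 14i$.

z + conjugate(z) = (a + bi) + (a - bi) = 2a
= 2 * (-1) = -2


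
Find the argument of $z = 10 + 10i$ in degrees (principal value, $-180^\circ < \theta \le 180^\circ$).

θ = arctan(b/a) = arctan(10/10) (quadrant-adjusted) = 45°


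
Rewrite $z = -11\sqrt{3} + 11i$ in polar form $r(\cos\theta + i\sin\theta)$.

r = |z| = sqrt(a^2 + b^2) = sqrt((-11*sqrt(3))^2 + (11)^2) = sqrt(363 + 121) = sqrt(484) = 22
θ = arctan(b/a) = arctan(11/-19.0526) (quadrant-adjusted) = 150°
z = 22(cos 150° + i sin 150°)


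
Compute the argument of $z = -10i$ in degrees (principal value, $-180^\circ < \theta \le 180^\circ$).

a = 0 and b < 0, so z lies on the negative imaginary axis: θ = -90°


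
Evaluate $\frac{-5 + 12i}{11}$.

Divisor is real, so divide each part by 11:
= -5/11 + (12/11)i


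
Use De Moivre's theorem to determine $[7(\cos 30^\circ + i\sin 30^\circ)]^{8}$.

By De Moivre: z^n = r^n(cos(nθ) + i sin(nθ))
= 7^8(cos(8*30°) + i sin(8*30°))
= 5764801(cos 240° + i sin 240°)
= -5764801/2 - (5764801*sqrt(3)/2)i


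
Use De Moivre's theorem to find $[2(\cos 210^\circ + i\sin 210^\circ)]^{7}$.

By De Moivre: z^n = r^n(cos(nθ) + i sin(nθ))
= 2^7(cos(7*210°) + i sin(7*210°))
= 128(cos 30° + i sin 30°)
= 64*sqrt(3) + 64i


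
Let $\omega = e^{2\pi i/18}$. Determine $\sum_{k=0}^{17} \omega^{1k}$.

Let ζ = ω^1 = e^(2πi·1/18). Since 18 ∤ 1, ζ ≠ 1.
Sum = Σ_{k=0}^{17} ζ^k = (ζ^18 - 1)/(ζ - 1) = (ω^{1·18} - 1)/(ζ - 1) = (1 - 1)/(ζ - 1) = 0


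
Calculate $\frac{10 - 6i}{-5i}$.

Multiply numerator and denominator by conjugate (5i):
= (10 - 6i)(5i) / (0^2 + (-5)^2)
= (30 + 50i) / 25
Divide through by 5: (6 + 10i) / 5
= 6/5 + 2i


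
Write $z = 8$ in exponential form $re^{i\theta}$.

r = |z| = sqrt((8)^2 + (0)^2) = sqrt(64 + 0) = sqrt(64) = 8
b = 0 and a > 0, so z lies on the positive real axis: θ = 0
z = 8e^(i*0) = 8


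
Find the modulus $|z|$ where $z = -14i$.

|z| = sqrt(a^2 + b^2) = sqrt(0^2 + (-14)^2) = sqrt(196) = 14


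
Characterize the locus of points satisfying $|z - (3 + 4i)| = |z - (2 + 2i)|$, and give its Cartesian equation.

|z - z1| = |z - z2| means z is equidistant from z1 and z2,
i.e. the perpendicular bisector of the segment from (3, 4) to (2, 2) (midpoint (5/2, 3)).
With z = x + yi, square both sides:
(x - 3)^2 + (y - 4)^2 = (x - 2)^2 + (y - 2)^2
The x^2 and y^2 terms cancel: -2x + (-4)y = 8 - 25 = -17
Simplify: 2x + 4y = 17
Locus: Perpendicular bisector of the segment from (3, 4) to (2, 2): the line 2x + 4y = 17


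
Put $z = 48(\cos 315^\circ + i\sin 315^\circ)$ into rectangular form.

a = r cos θ = 48 * sqrt(2)/2 = 24*sqrt(2)
b = r sin θ = 48 * -sqrt(2)/2 = -24*sqrt(2)
z = 24*sqrt(2) - 24*sqrt(2)i


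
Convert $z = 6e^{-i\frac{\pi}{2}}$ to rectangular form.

a = r cos θ = 6 * 0 = 0
b = r sin θ = 6 * -1 = -6
z = -6i


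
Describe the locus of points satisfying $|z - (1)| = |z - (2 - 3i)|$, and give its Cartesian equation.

|z - z1| = |z - z2| means z is equidistant from z1 and z2,
i.e. the perpendicular bisector of the segment from (1, 0) to (2, -3) (midpoint (3/2, -3/2)).
With z = x + yi, square both sides:
(x - 1)^2 + (y - 0)^2 = (x - 2)^2 + (y - (-3))^2
The x^2 and y^2 terms cancel: 2x + (-6)y = 13 - 1 = 12
Simplify: x - 3y = 6
Locus: Perpendicular bisector of the segment from (1, 0) to (2, -3): the line x - 3y = 6


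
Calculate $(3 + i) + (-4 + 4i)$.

(3 + (-4)) + (1 + 4)i = -1 + 5i


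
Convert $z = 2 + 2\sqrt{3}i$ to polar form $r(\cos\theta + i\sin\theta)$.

r = |z| = sqrt(a^2 + b^2) = sqrt((2)^2 + (2*sqrt(3))^2) = sqrt(4 + 12) = sqrt(16) = 4
θ = arctan(b/a) = arctan(3.4641/2) (quadrant-adjusted) = 60°
z = 4(cos 60° + i sin 60°)


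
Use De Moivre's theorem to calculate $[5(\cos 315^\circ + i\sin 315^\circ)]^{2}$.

By De Moivre: z^n = r^n(cos(nθ) + i sin(nθ))
= 5^2(cos(2*315°) + i sin(2*315°))
= 25(cos 270° + i sin 270°)
= -25i


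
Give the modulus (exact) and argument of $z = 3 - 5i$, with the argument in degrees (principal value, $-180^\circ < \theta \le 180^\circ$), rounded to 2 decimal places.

|z| = sqrt(3^2 + (-5)^2) = sqrt(34)
arg(z) = arctan(b/a) = arctan(-5/3) (quadrant-adjusted) = -59.04°


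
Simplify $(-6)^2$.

(a + bi)^2 = a^2 - b^2 + 2abi
= (-6)^2 - 0^2 + 2*(-6)*0i
= 36


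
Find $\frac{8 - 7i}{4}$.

Divisor is real, so divide each part by 4:
= 2 - (7/4)i


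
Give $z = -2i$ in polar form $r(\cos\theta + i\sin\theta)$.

r = |z| = sqrt(a^2 + b^2) = sqrt((0)^2 + (-2)^2) = sqrt(0 + 4) = sqrt(4) = 2
a = 0 and b < 0, so z lies on the negative imaginary axis: θ = 270°
z = 2(cos 270° + i sin 270°)


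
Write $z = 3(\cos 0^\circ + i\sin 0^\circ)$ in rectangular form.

a = r cos θ = 3 * 1 = 3
b = r sin θ = 3 * 0 = 0
z = 3


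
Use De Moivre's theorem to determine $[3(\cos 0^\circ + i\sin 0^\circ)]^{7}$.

By De Moivre: z^n = r^n(cos(nθ) + i sin(nθ))
= 3^7(cos(7*0°) + i sin(7*0°))
= 2187(cos 0° + i sin 0°)
= 2187


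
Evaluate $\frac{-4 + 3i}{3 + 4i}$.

Multiply numerator and denominator by conjugate (3 - 4i):
= (-4 + 3i)(3 - 4i) / (3^2 + 4^2)
= (25i) / 25
= i


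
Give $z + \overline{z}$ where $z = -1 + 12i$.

z + conjugate(z) = (a + bi) + (a - bi) = 2a
= 2 * (-1) = -2


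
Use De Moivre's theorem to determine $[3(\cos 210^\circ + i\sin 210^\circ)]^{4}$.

By De Moivre: z^n = r^n(cos(nθ) + i sin(nθ))
= 3^4(cos(4*210°) + i sin(4*210°))
= 81(cos 120° + i sin 120°)
= -81/2 + (81*sqrt(3)/2)i


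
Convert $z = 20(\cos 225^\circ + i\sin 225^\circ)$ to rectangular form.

a = r cos θ = 20 * -sqrt(2)/2 = -10*sqrt(2)
b = r sin θ = 20 * -sqrt(2)/2 = -10*sqrt(2)
z = -10*sqrt(2) - 10*sqrt(2)i


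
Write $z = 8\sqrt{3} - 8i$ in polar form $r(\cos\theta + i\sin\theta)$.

r = |z| = sqrt(a^2 + b^2) = sqrt((8*sqrt(3))^2 + (-8)^2) = sqrt(192 + 64) = sqrt(256) = 16
θ = arctan(b/a) = arctan(-8/13.8564) (quadrant-adjusted) = 330°
z = 16(cos 330° + i sin 330°)


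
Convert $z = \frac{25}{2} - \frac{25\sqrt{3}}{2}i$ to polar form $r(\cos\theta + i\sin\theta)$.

r = |z| = sqrt(a^2 + b^2) = sqrt((25/2)^2 + (-25*sqrt(3)/2)^2) = sqrt(625/4 + 1875/4) = sqrt(625) = 25
θ = arctan(b/a) = arctan(-21.6506/12.5) (quadrant-adjusted) = 300°
z = 25(cos 300° + i sin 300°)


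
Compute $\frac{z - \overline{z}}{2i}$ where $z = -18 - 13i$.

z - conjugate(z) = 2bi
(z - conjugate(z))/(2i) = 2bi/(2i) = b = -13


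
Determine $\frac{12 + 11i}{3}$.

Divisor is real, so divide each part by 3:
= 4 + (11/3)i


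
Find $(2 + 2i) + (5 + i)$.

(2 + 5) + (2 + 1)i = 7 + 3i


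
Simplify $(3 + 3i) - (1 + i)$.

(3 - 1) + (3 - 1)i = 2 + 2i


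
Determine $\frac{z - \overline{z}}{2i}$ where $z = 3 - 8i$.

z - conjugate(z) = 2bi
(z - conjugate(z))/(2i) = 2bi/(2i) = b = -8


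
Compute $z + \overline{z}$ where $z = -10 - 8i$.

z + conjugate(z) = (a + bi) + (a - bi) = 2a
= 2 * (-10) = -20


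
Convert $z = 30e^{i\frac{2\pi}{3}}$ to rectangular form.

a = r cos θ = 30 * -1/2 = -15
b = r sin θ = 30 * sqrt(3)/2 = 15*sqrt(3)
z = -15 + 15*sqrt(3)i


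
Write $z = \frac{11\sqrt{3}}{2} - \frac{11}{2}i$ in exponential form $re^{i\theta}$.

r = |z| = sqrt((11*sqrt(3)/2)^2 + (-11/2)^2) = sqrt(363/4 + 121/4) = sqrt(121) = 11
θ = arctan(b/a) = arctan(-5.5/9.5263) (quadrant-adjusted) = -30° = -π/6
z = 11e^(-i*π/6)


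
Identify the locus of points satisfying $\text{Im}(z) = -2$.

Im(z) = y where z = x + yi; the equation y = -2 is satisfied by all points with that y-coordinate
Locus: Horizontal line y = -2


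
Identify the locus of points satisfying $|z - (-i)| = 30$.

|z - z0| = r describes a circle centered at z0 with radius r
Here z0 = -i and r = 30
Locus: Circle centered at (0, -1) with radius 30


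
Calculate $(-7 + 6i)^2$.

(a + bi)^2 = a^2 - b^2 + 2abi
= (-7)^2 - 6^2 + 2*(-7)*6i
= 13 - 84i


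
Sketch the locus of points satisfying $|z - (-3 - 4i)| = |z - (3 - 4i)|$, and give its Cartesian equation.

|z - z1| = |z - z2| means z is equidistant from z1 and z2,
i.e. the perpendicular bisector of the segment from (-3, -4) to (3, -4) (midpoint (0, -4)).
With z = x + yi, square both sides:
(x - (-3))^2 + (y - (-4))^2 = (x - 3)^2 + (y - (-4))^2
The x^2 and y^2 terms cancel: 12x + 0y = 25 - 25 = 0
Simplify: x = 0
Locus: Perpendicular bisector of the segment from (-3, -4) to (3, -4): the line x = 0


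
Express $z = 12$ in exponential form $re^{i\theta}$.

r = |z| = sqrt((12)^2 + (0)^2) = sqrt(144 + 0) = sqrt(144) = 12
b = 0 and a > 0, so z lies on the positive real axis: θ = 0
z = 12e^(i*0) = 12


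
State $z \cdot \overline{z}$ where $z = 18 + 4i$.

z * conjugate(z) = |z|^2 = a^2 + b^2
= 18^2 + 4^2 = 340


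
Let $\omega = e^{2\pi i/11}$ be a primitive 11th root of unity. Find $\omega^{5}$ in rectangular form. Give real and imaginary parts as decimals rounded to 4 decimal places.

ω^5 = e^(2πi·5/11) = e^(i·10π/11)
= cos(10π/11) + i sin(10π/11)
= -0.9595 + 0.2817i


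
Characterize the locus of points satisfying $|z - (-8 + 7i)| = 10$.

|z - z0| = r describes a circle centered at z0 with radius r
Here z0 = -8 + 7i and r = 10
Locus: Circle centered at (-8, 7) with radius 10


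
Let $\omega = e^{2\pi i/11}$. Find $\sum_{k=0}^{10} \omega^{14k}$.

Let ζ = ω^14 = e^(2πi·14/11). Since 11 ∤ 14, ζ ≠ 1.
Sum = Σ_{k=0}^{10} ζ^k = (ζ^11 - 1)/(ζ - 1) = (ω^{14·11} - 1)/(ζ - 1) = (1 - 1)/(ζ - 1) = 0


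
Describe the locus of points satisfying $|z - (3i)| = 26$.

|z - z0| = r describes a circle centered at z0 with radius r
Here z0 = 3i and r = 26
Locus: Circle centered at (0, 3) with radius 26


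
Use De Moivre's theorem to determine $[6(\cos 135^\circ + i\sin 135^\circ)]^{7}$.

By De Moivre: z^n = r^n(cos(nθ) + i sin(nθ))
= 6^7(cos(7*135°) + i sin(7*135°))
= 279936(cos 225° + i sin 225°)
= -139968*sqrt(2) - 139968*sqrt(2)i


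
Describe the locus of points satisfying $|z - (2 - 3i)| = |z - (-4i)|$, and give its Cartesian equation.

|z - z1| = |z - z2| means z is equidistant from z1 and z2,
i.e. the perpendicular bisector of the segment from (2, -3) to (0, -4) (midpoint (1, -7/2)).
With z = x + yi, square both sides:
(x - 2)^2 + (y - (-3))^2 = (x - 0)^2 + (y - (-4))^2
The x^2 and y^2 terms cancel: -4x + (-2)y = 16 - 13 = 3
Simplify: 4x + 2y = -3
Locus: Perpendicular bisector of the segment from (2, -3) to (0, -4): the line 4x + 2y = -3


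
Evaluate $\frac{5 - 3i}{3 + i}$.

Multiply numerator and denominator by conjugate (3 - i):
= (5 - 3i)(3 - i) / (3^2 + 1^2)
= (12 - 14i) / 10
Divide through by 2: (6 - 7i) / 5
= 6/5 - (7/5)i


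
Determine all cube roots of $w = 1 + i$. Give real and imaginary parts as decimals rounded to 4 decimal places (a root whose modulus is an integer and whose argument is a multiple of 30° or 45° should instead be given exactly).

|w| = sqrt(2) ≈ 1.414214, arg(w) = 45°
Root modulus = sqrt(2)^(1/3) ≈ 1.122462
Root arguments: θ_k = (45° + 360°k)/3 for k = 0, 1, ..., 2
Compute each root as (root modulus)(cos θ_k + i sin θ_k) using full-precision intermediates, then round to 4 decimal places.
Roots: 1.0842 + 0.2905i, -0.7937 + 0.7937i, -0.2905 - 1.0842i


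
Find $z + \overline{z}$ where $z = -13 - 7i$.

z + conjugate(z) = (a + bi) + (a - bi) = 2a
= 2 * (-13) = -26


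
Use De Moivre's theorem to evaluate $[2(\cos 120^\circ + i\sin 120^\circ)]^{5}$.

By De Moivre: z^n = r^n(cos(nθ) + i sin(nθ))
= 2^5(cos(5*120°) + i sin(5*120°))
= 32(cos 240° + i sin 240°)
= -16 - 16*sqrt(3)i


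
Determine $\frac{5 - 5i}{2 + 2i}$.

Multiply numerator and denominator by conjugate (2 - 2i):
= (5 - 5i)(2 - 2i) / (2^2 + 2^2)
= (-20i) / 8
Divide through by 4: (-5i) / 2
= 0 - (5/2)i


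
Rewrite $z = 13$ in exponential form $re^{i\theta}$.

r = |z| = sqrt((13)^2 + (0)^2) = sqrt(169 + 0) = sqrt(169) = 13
b = 0 and a > 0, so z lies on the positive real axis: θ = 0
z = 13e^(i*0) = 13


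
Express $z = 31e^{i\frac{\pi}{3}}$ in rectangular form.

a = r cos θ = 31 * 1/2 = 31/2
b = r sin θ = 31 * sqrt(3)/2 = 31*sqrt(3)/2
z = 31/2 + (31*sqrt(3)/2)i


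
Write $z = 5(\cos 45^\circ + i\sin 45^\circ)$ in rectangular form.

a = r cos θ = 5 * sqrt(2)/2 = 5*sqrt(2)/2
b = r sin θ = 5 * sqrt(2)/2 = 5*sqrt(2)/2
z = 5*sqrt(2)/2 + (5*sqrt(2)/2)i


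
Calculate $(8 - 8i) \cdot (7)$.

(a1*a2 - b1*b2) + (a1*b2 + b1*a2)i
= (56 - 0) + (0 + (-56))i
= 56 - 56i


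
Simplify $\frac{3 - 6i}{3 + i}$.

Multiply numerator and denominator by conjugate (3 - i):
= (3 - 6i)(3 - i) / (3^2 + 1^2)
= (3 - 21i) / 10
= 3/10 - (21/10)i


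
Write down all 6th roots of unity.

ω_k = e^(2πik/6) = cos(2πk/6) + i sin(2πk/6) for k = 0, 1, ..., 5
Roots: 1, 1/2 + (sqrt(3)/2)i, -1/2 + (sqrt(3)/2)i, -1, -1/2 - (sqrt(3)/2)i, 1/2 - (sqrt(3)/2)i


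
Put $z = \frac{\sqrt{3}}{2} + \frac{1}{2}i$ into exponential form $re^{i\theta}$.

r = |z| = sqrt((sqrt(3)/2)^2 + (1/2)^2) = sqrt(3/4 + 1/4) = sqrt(1) = 1
θ = arctan(b/a) = arctan(0.5/0.866) (quadrant-adjusted) = 30° = π/6
z = 1e^(i*π/6)


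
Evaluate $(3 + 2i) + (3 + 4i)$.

(3 + 3) + (2 + 4)i = 6 + 6i


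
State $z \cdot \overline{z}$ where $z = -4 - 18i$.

z * conjugate(z) = |z|^2 = a^2 + b^2
= (-4)^2 + (-18)^2 = 340


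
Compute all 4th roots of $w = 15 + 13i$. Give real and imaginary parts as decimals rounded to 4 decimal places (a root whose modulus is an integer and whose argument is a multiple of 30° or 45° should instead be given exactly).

|w| = sqrt(394) ≈ 19.849433, arg(w) ≈ 40.914383°
Root modulus = sqrt(394)^(1/4) ≈ 2.110751
Root arguments: θ_k = (arg(w) + 360°k)/4 for k = 0, 1, ..., 3
Compute each root as (root modulus)(cos θ_k + i sin θ_k) using full-precision intermediates, then round to 4 decimal places.
Roots: 2.0772 + 0.3748i, -0.3748 + 2.0772i, -2.0772 - 0.3748i, 0.3748 - 2.0772i


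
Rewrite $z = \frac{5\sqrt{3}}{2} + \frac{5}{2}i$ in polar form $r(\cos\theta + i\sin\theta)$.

r = |z| = sqrt(a^2 + b^2) = sqrt((5*sqrt(3)/2)^2 + (5/2)^2) = sqrt(75/4 + 25/4) = sqrt(25) = 5
θ = arctan(b/a) = arctan(2.5/4.3301) (quadrant-adjusted) = 30°
z = 5(cos 30° + i sin 30°)


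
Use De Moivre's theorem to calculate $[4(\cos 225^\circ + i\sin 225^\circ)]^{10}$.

By De Moivre: z^n = r^n(cos(nθ) + i sin(nθ))
= 4^10(cos(10*225°) + i sin(10*225°))
= 1048576(cos 90° + i sin 90°)
= 1048576i


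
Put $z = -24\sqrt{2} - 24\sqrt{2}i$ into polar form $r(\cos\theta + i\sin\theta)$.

r = |z| = sqrt(a^2 + b^2) = sqrt((-24*sqrt(2))^2 + (-24*sqrt(2))^2) = sqrt(1152 + 1152) = sqrt(2304) = 48
θ = arctan(b/a) = arctan(-33.9411/-33.9411) (quadrant-adjusted) = 225°
z = 48(cos 225° + i sin 225°)


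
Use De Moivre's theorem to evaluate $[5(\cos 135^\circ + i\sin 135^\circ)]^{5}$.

By De Moivre: z^n = r^n(cos(nθ) + i sin(nθ))
= 5^5(cos(5*135°) + i sin(5*135°))
= 3125(cos 315° + i sin 315°)
= 3125*sqrt(2)/2 - (3125*sqrt(2)/2)i


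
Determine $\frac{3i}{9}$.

Divisor is real, so divide each part by 9:
= 0 + (1/3)i


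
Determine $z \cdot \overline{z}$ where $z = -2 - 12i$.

z * conjugate(z) = |z|^2 = a^2 + b^2
= (-2)^2 + (-12)^2 = 148


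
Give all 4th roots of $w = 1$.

|w| = 1, arg(w) = 0°
Root modulus = 1^(1/4) = 1
Root arguments: θ_k = (0° + 360°k)/4 for k = 0, 1, ..., 3
Roots: 1, i, -1, -i


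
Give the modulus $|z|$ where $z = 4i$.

|z| = sqrt(a^2 + b^2) = sqrt(0^2 + 4^2) = sqrt(16) = 4


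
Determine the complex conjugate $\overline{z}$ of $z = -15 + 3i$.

If z = a + bi, then conjugate(z) = a - bi
conjugate(-15 + 3i) = -15 - 3i


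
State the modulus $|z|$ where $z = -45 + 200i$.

|z| = sqrt(a^2 + b^2) = sqrt((-45)^2 + 200^2) = sqrt(42025) = 205


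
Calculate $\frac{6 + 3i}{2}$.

Divisor is real, so divide each part by 2:
= 3 + (3/2)i


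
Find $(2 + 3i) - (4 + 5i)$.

(2 - 4) + (3 - 5)i = -2 - 2i


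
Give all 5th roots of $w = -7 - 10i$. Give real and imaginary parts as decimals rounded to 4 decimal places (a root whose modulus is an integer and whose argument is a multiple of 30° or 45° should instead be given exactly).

|w| = sqrt(149) ≈ 12.206556, arg(w) ≈ 235.007980°
Root modulus = sqrt(149)^(1/5) ≈ 1.649372
Root arguments: θ_k = (arg(w) + 360°k)/5 for k = 0, 1, ..., 4
Compute each root as (root modulus)(cos θ_k + i sin θ_k) using full-precision intermediates, then round to 4 decimal places.
Roots: 1.1248 + 1.2063i, -0.7997 + 1.4426i, -1.6191 - 0.3148i, -0.2010 - 1.6371i, 1.4949 - 0.6970i


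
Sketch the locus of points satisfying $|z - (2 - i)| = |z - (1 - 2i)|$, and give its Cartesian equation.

|z - z1| = |z - z2| means z is equidistant from z1 and z2,
i.e. the perpendicular bisector of the segment from (2, -1) to (1, -2) (midpoint (3/2, -3/2)).
With z = x + yi, square both sides:
(x - 2)^2 + (y - (-1))^2 = (x - 1)^2 + (y - (-2))^2
The x^2 and y^2 terms cancel: -2x + (-2)y = 5 - 5 = 0
Simplify: x + y = 0
Locus: Perpendicular bisector of the segment from (2, -1) to (1, -2): the line x + y = 0


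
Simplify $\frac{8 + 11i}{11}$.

Divisor is real, so divide each part by 11:
= 8/11 + i


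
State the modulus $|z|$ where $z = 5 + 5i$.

|z| = sqrt(a^2 + b^2) = sqrt(5^2 + 5^2) = sqrt(50) = sqrt(50)


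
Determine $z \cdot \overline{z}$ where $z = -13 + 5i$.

z * conjugate(z) = |z|^2 = a^2 + b^2
= (-13)^2 + 5^2 = 194


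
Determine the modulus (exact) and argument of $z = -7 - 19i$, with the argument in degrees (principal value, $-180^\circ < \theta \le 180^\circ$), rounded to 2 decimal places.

|z| = sqrt((-7)^2 + (-19)^2) = sqrt(410)
arg(z) = arctan(b/a) = arctan(-19/-7) (quadrant-adjusted) = -110.22°


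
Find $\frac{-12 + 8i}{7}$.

Divisor is real, so divide each part by 7:
= -12/7 + (8/7)i


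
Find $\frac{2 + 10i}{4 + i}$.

Multiply numerator and denominator by conjugate (4 - i):
= (2 + 10i)(4 - i) / (4^2 + 1^2)
= (18 + 38i) / 17
= 18/17 + (38/17)i


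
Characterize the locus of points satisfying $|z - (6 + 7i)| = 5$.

|z - z0| = r describes a circle centered at z0 with radius r
Here z0 = 6 + 7i and r = 5
Locus: Circle centered at (6, 7) with radius 5


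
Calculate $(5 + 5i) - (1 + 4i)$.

(5 - 1) + (5 - 4)i = 4 + i


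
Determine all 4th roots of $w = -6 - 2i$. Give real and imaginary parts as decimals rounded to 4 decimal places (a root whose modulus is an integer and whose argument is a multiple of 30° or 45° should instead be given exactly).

|w| = sqrt(40) ≈ 6.324555, arg(w) ≈ 198.434949°
Root modulus = sqrt(40)^(1/4) ≈ 1.585833
Root arguments: θ_k = (arg(w) + 360°k)/4 for k = 0, 1, ..., 3
Compute each root as (root modulus)(cos θ_k + i sin θ_k) using full-precision intermediates, then round to 4 decimal places.
Roots: 1.0276 + 1.2078i, -1.2078 + 1.0276i, -1.0276 - 1.2078i, 1.2078 - 1.0276i


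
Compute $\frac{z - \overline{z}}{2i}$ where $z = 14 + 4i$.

z - conjugate(z) = 2bi
(z - conjugate(z))/(2i) = 2bi/(2i) = b = 4


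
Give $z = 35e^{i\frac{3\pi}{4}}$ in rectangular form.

a = r cos θ = 35 * -sqrt(2)/2 = -35*sqrt(2)/2
b = r sin θ = 35 * sqrt(2)/2 = 35*sqrt(2)/2
z = -35*sqrt(2)/2 + (35*sqrt(2)/2)i


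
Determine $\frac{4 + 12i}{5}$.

Divisor is real, so divide each part by 5:
= 4/5 + (12/5)i


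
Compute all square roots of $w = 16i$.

|w| = 16, arg(w) = 90°
Root modulus = 16^(1/2) = 4
Root arguments: θ_k = (90° + 360°k)/2 for k = 0, 1, ..., 1
Roots: 2*sqrt(2) + 2*sqrt(2)i, -2*sqrt(2) - 2*sqrt(2)i


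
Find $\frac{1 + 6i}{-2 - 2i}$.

Multiply numerator and denominator by conjugate (-2 + 2i):
= (1 + 6i)(-2 + 2i) / ((-2)^2 + (-2)^2)
= (-14 - 10i) / 8
Divide through by 2: (-7 - 5i) / 4
= -7/4 - (5/4)i


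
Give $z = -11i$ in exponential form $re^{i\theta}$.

r = |z| = sqrt((0)^2 + (-11)^2) = sqrt(0 + 121) = sqrt(121) = 11
a = 0 and b < 0, so z lies on the negative imaginary axis: θ = -90° = -π/2
z = 11e^(-i*π/2)


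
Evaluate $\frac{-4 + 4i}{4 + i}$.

Multiply numerator and denominator by conjugate (4 - i):
= (-4 + 4i)(4 - i) / (4^2 + 1^2)
= (-12 + 20i) / 17
= -12/17 + (20/17)i


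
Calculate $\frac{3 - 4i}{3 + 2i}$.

Multiply numerator and denominator by conjugate (3 - 2i):
= (3 - 4i)(3 - 2i) / (3^2 + 2^2)
= (1 - 18i) / 13
= 1/13 - (18/13)i


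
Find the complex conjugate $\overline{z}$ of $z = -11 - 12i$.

If z = a + bi, then conjugate(z) = a - bi
conjugate(-11 - 12i) = -11 + 12i


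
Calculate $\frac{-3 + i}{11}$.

Divisor is real, so divide each part by 11:
= -3/11 + (1/11)i


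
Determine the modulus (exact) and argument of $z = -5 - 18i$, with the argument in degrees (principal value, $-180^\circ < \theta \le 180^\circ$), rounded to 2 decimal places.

|z| = sqrt((-5)^2 + (-18)^2) = sqrt(349)
arg(z) = arctan(b/a) = arctan(-18/-5) (quadrant-adjusted) = -105.52°


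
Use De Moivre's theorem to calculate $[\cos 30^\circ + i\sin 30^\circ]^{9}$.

By De Moivre: z^n = r^n(cos(nθ) + i sin(nθ))
= 1^9(cos(9*30°) + i sin(9*30°))
= 1(cos 270° + i sin 270°)
= -i


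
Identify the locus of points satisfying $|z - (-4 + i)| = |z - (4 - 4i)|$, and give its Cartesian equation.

|z - z1| = |z - z2| means z is equidistant from z1 and z2,
i.e. the perpendicular bisector of the segment from (-4, 1) to (4, -4) (midpoint (0, -3/2)).
With z = x + yi, square both sides:
(x - (-4))^2 + (y - 1)^2 = (x - 4)^2 + (y - (-4))^2
The x^2 and y^2 terms cancel: 16x + (-10)y = 32 - 17 = 15
Simplify: 16x - 10y = 15
Locus: Perpendicular bisector of the segment from (-4, 1) to (4, -4): the line 16x - 10y = 15


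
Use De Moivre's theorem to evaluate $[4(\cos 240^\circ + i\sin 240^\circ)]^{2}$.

By De Moivre: z^n = r^n(cos(nθ) + i sin(nθ))
= 4^2(cos(2*240°) + i sin(2*240°))
= 16(cos 120° + i sin 120°)
= -8 + 8*sqrt(3)i


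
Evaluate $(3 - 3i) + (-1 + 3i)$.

(3 + (-1)) + (-3 + 3)i = 2


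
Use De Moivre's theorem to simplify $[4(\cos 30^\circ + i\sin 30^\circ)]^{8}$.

By De Moivre: z^n = r^n(cos(nθ) + i sin(nθ))
= 4^8(cos(8*30°) + i sin(8*30°))
= 65536(cos 240° + i sin 240°)
= -32768 - 32768*sqrt(3)i


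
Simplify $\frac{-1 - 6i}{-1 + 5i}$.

Multiply numerator and denominator by conjugate (-1 - 5i):
= (-1 - 6i)(-1 - 5i) / ((-1)^2 + 5^2)
= (-29 + 11i) / 26
= -29/26 + (11/26)i


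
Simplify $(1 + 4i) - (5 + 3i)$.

(1 - 5) + (4 - 3)i = -4 + i


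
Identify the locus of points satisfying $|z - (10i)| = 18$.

|z - z0| = r describes a circle centered at z0 with radius r
Here z0 = 10i and r = 18
Locus: Circle centered at (0, 10) with radius 18


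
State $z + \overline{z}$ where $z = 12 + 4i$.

z + conjugate(z) = (a + bi) + (a - bi) = 2a
= 2 * 12 = 24


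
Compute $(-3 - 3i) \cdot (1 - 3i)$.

(a1*a2 - b1*b2) + (a1*b2 + b1*a2)i
= (-3 - 9) + (9 + (-3))i
= -12 + 6i


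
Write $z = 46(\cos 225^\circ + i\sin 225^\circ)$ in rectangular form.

a = r cos θ = 46 * -sqrt(2)/2 = -23*sqrt(2)
b = r sin θ = 46 * -sqrt(2)/2 = -23*sqrt(2)
z = -23*sqrt(2) - 23*sqrt(2)i


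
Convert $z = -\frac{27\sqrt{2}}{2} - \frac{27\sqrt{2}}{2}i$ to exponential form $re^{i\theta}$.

r = |z| = sqrt((-27*sqrt(2)/2)^2 + (-27*sqrt(2)/2)^2) = sqrt(729/2 + 729/2) = sqrt(729) = 27
θ = arctan(b/a) = arctan(-19.0919/-19.0919) (quadrant-adjusted) = -135° = -3π/4
z = 27e^(-i*3π/4)


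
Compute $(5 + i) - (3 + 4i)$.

(5 - 3) + (1 - 4)i = 2 - 3i


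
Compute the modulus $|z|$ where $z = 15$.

|z| = sqrt(a^2 + b^2) = sqrt(15^2 + 0^2) = sqrt(225) = 15


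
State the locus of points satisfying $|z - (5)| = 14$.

|z - z0| = r describes a circle centered at z0 with radius r
Here z0 = 5 and r = 14
Locus: Circle centered at (5, 0) with radius 14


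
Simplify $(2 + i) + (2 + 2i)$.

(2 + 2) + (1 + 2)i = 4 + 3i


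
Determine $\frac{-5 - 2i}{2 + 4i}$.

Multiply numerator and denominator by conjugate (2 - 4i):
= (-5 - 2i)(2 - 4i) / (2^2 + 4^2)
= (-18 + 16i) / 20
Divide through by 2: (-9 + 8i) / 10
= -9/10 + (4/5)i


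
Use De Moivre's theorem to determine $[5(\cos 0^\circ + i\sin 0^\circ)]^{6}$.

By De Moivre: z^n = r^n(cos(nθ) + i sin(nθ))
= 5^6(cos(6*0°) + i sin(6*0°))
= 15625(cos 0° + i sin 0°)
= 15625


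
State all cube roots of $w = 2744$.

|w| = 2744, arg(w) = 0°
Root modulus = 2744^(1/3) = 14
Root arguments: θ_k = (0° + 360°k)/3 for k = 0, 1, ..., 2
Roots: 14, -7 + 7*sqrt(3)i, -7 - 7*sqrt(3)i


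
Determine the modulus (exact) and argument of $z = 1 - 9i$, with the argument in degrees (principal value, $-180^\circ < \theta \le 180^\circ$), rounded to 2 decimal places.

|z| = sqrt(1^2 + (-9)^2) = sqrt(82)
arg(z) = arctan(b/a) = arctan(-9/1) (quadrant-adjusted) = -83.66°


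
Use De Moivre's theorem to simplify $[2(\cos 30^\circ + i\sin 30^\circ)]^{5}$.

By De Moivre: z^n = r^n(cos(nθ) + i sin(nθ))
= 2^5(cos(5*30°) + i sin(5*30°))
= 32(cos 150° + i sin 150°)
= -16*sqrt(3) + 16i


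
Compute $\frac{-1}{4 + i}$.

Multiply numerator and denominator by conjugate (4 - i):
= (-1)(4 - i) / (4^2 + 1^2)
= (-4 + i) / 17
= -4/17 + (1/17)i


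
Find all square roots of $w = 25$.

|w| = 25, arg(w) = 0°
Root modulus = 25^(1/2) = 5
Root arguments: θ_k = (0° + 360°k)/2 for k = 0, 1, ..., 1
Roots: 5, -5


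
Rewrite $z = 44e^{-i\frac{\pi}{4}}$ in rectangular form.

a = r cos θ = 44 * sqrt(2)/2 = 22*sqrt(2)
b = r sin θ = 44 * -sqrt(2)/2 = -22*sqrt(2)
z = 22*sqrt(2) - 22*sqrt(2)i


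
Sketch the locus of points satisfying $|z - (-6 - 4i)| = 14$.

|z - z0| = r describes a circle centered at z0 with radius r
Here z0 = -6 - 4i and r = 14
Locus: Circle centered at (-6, -4) with radius 14


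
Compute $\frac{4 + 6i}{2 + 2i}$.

Multiply numerator and denominator by conjugate (2 - 2i):
= (4 + 6i)(2 - 2i) / (2^2 + 2^2)
= (20 + 4i) / 8
Divide through by 4: (5 + i) / 2
= 5/2 + (1/2)i


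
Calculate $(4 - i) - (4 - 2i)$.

(4 - 4) + (-1 - (-2))i = i


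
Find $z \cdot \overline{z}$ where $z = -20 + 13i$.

z * conjugate(z) = |z|^2 = a^2 + b^2
= (-20)^2 + 13^2 = 569


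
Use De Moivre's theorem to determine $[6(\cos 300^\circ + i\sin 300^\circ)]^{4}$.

By De Moivre: z^n = r^n(cos(nθ) + i sin(nθ))
= 6^4(cos(4*300°) + i sin(4*300°))
= 1296(cos 120° + i sin 120°)
= -648 + 648*sqrt(3)i


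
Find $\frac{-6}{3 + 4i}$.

Multiply numerator and denominator by conjugate (3 - 4i):
= (-6)(3 - 4i) / (3^2 + 4^2)
= (-18 + 24i) / 25
= -18/25 + (24/25)i


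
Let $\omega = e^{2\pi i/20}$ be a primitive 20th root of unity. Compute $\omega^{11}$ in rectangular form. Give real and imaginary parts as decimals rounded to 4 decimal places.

ω^11 = e^(2πi·11/20) = e^(i·11π/10)
= cos(11π/10) + i sin(11π/10)
= -0.9511 - 0.3090i


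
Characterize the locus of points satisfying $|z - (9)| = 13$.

|z - z0| = r describes a circle centered at z0 with radius r
Here z0 = 9 and r = 13
Locus: Circle centered at (9, 0) with radius 13


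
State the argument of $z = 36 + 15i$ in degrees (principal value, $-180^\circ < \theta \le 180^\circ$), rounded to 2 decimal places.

θ = arctan(b/a) = arctan(15/36) (quadrant-adjusted) = 22.62°


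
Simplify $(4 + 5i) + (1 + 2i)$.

(4 + 1) + (5 + 2)i = 5 + 7i


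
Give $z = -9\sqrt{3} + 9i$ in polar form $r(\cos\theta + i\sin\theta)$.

r = |z| = sqrt(a^2 + b^2) = sqrt((-9*sqrt(3))^2 + (9)^2) = sqrt(243 + 81) = sqrt(324) = 18
θ = arctan(b/a) = arctan(9/-15.5885) (quadrant-adjusted) = 150°
z = 18(cos 150° + i sin 150°)


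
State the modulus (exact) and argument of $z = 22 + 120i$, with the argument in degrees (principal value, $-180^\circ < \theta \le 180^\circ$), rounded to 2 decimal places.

|z| = sqrt(22^2 + 120^2) = 122
arg(z) = arctan(b/a) = arctan(120/22) (quadrant-adjusted) = 79.61°


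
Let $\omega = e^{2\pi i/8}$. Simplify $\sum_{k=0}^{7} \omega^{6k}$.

Let ζ = ω^6 = e^(2πi·6/8). Since 8 ∤ 6, ζ ≠ 1.
Sum = Σ_{k=0}^{7} ζ^k = (ζ^8 - 1)/(ζ - 1) = (ω^{6·8} - 1)/(ζ - 1) = (1 - 1)/(ζ - 1) = 0


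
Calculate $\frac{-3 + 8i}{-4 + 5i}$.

Multiply numerator and denominator by conjugate (-4 - 5i):
= (-3 + 8i)(-4 - 5i) / ((-4)^2 + 5^2)
= (52 - 17i) / 41
= 52/41 - (17/41)i


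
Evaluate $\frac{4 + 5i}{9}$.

Divisor is real, so divide each part by 9:
= 4/9 + (5/9)i


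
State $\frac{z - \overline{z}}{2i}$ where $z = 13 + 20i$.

z - conjugate(z) = 2bi
(z - conjugate(z))/(2i) = 2bi/(2i) = b = 20


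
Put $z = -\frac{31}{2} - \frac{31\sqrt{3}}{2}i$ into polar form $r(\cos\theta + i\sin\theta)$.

r = |z| = sqrt(a^2 + b^2) = sqrt((-31/2)^2 + (-31*sqrt(3)/2)^2) = sqrt(961/4 + 2883/4) = sqrt(961) = 31
θ = arctan(b/a) = arctan(-26.8468/-15.5) (quadrant-adjusted) = 240°
z = 31(cos 240° + i sin 240°)


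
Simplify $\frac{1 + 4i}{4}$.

Divisor is real, so divide each part by 4:
= 1/4 + i


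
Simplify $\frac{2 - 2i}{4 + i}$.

Multiply numerator and denominator by conjugate (4 - i):
= (2 - 2i)(4 - i) / (4^2 + 1^2)
= (6 - 10i) / 17
= 6/17 - (10/17)i


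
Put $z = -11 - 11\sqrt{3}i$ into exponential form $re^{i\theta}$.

r = |z| = sqrt((-11)^2 + (-11*sqrt(3))^2) = sqrt(121 + 363) = sqrt(484) = 22
θ = arctan(b/a) = arctan(-19.0526/-11) (quadrant-adjusted) = -120° = -2π/3
z = 22e^(-i*2π/3)


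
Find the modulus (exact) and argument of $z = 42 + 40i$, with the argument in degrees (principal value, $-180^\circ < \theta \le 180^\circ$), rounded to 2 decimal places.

|z| = sqrt(42^2 + 40^2) = 58
arg(z) = arctan(b/a) = arctan(40/42) (quadrant-adjusted) = 43.60°


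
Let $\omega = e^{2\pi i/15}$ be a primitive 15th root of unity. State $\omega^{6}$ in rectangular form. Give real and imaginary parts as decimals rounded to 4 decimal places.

ω^6 = e^(2πi·6/15) = e^(i·4π/5)
= cos(4π/5) + i sin(4π/5)
= -0.8090 + 0.5878i


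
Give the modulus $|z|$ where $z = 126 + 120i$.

|z| = sqrt(a^2 + b^2) = sqrt(126^2 + 120^2) = sqrt(30276) = 174


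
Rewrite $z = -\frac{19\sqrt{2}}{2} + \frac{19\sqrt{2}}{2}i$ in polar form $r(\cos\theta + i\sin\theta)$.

r = |z| = sqrt(a^2 + b^2) = sqrt((-19*sqrt(2)/2)^2 + (19*sqrt(2)/2)^2) = sqrt(361/2 + 361/2) = sqrt(361) = 19
θ = arctan(b/a) = arctan(13.435/-13.435) (quadrant-adjusted) = 135°
z = 19(cos 135° + i sin 135°)


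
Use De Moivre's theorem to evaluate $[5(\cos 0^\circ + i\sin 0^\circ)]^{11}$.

By De Moivre: z^n = r^n(cos(nθ) + i sin(nθ))
= 5^11(cos(11*0°) + i sin(11*0°))
= 48828125(cos 0° + i sin 0°)
= 48828125


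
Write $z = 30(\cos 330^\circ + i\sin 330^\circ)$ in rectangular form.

a = r cos θ = 30 * sqrt(3)/2 = 15*sqrt(3)
b = r sin θ = 30 * -1/2 = -15
z = 15*sqrt(3) - 15i


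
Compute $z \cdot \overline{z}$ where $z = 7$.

z * conjugate(z) = |z|^2 = a^2 + b^2
= 7^2 + 0^2 = 49


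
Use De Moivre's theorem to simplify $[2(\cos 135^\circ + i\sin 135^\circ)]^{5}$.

By De Moivre: z^n = r^n(cos(nθ) + i sin(nθ))
= 2^5(cos(5*135°) + i sin(5*135°))
= 32(cos 315° + i sin 315°)
= 16*sqrt(2) - 16*sqrt(2)i


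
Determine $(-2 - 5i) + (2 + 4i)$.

(-2 + 2) + (-5 + 4)i = -i


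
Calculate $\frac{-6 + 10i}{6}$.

Divisor is real, so divide each part by 6:
= -1 + (5/3)i


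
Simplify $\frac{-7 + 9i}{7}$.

Divisor is real, so divide each part by 7:
= -1 + (9/7)i


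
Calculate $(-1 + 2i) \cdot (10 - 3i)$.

(a1*a2 - b1*b2) + (a1*b2 + b1*a2)i
= (-10 - (-6)) + (3 + 20)i
= -4 + 23i


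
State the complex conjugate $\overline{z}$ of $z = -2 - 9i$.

If z = a + bi, then conjugate(z) = a - bi
conjugate(-2 - 9i) = -2 + 9i


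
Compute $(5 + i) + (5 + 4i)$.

(5 + 5) + (1 + 4)i = 10 + 5i


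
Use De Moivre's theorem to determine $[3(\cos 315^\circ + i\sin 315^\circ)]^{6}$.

By De Moivre: z^n = r^n(cos(nθ) + i sin(nθ))
= 3^6(cos(6*315°) + i sin(6*315°))
= 729(cos 90° + i sin 90°)
= 729i


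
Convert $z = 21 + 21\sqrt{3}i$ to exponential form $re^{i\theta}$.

r = |z| = sqrt((21)^2 + (21*sqrt(3))^2) = sqrt(441 + 1323) = sqrt(1764) = 42
θ = arctan(b/a) = arctan(36.3731/21) (quadrant-adjusted) = 60° = π/3
z = 42e^(i*π/3)
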